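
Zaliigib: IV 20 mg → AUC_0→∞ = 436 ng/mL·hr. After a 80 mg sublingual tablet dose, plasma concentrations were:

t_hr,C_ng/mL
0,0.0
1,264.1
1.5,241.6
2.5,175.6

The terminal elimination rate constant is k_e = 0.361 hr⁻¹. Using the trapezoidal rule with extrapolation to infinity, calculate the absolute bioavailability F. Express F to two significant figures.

F = 0.55

Trapezoidal AUC_0→2.5 (sublingual tablet):
  [0→1]: (0.0+264.1)/2 × 1 = 132.05
  [1→1.5]: (264.1+241.6)/2 × 0.5 = 126.425
  [1.5→2.5]: (241.6+175.6)/2 × 1 = 208.6
  Sum = 467.075 ng/mL·hr
Tail: C_last/k_e = 175.6/0.361 = 486.427
AUC_0→∞ (sublingual tablet) = 467.075 + 486.427 = 953.502 ng/mL·hr
F = (AUC_ev/D_ev)/(AUC_iv/D_iv) = (953.502/80)/(436/20) = 11.918775/21.8 = 0.5467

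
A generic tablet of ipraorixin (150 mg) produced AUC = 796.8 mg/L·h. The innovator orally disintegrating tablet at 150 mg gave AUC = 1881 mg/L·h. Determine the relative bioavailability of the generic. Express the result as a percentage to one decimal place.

F_rel = (AUC_test/D_test) / (AUC_ref/D_ref)
      = (796.8/150) / (1881/150)
      = 5.312 / 12.54 = 0.4236 = 42.36%

F_rel = 42.4%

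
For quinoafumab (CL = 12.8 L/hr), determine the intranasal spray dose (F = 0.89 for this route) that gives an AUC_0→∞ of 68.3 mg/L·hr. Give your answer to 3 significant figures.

Dose = 982 mg

Dose = CL × AUC_0→∞ / F
     = 12.8 × 68.3 / 0.89 = 982.292 mg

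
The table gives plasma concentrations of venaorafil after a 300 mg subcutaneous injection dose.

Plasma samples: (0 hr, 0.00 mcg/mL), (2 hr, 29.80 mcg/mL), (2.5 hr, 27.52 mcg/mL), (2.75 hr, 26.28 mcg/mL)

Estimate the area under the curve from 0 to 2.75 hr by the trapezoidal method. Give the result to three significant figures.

AUC = 50.9 mcg/mL·hr

Trapezoidal AUC_0→2.75:
  [0→2]: (0.00+29.80)/2 × 2 = 29.8
  [2→2.5]: (29.80+27.52)/2 × 0.5 = 14.33
  [2.5→2.75]: (27.52+26.28)/2 × 0.25 = 6.725
  Sum = 50.855 mcg/mL·hr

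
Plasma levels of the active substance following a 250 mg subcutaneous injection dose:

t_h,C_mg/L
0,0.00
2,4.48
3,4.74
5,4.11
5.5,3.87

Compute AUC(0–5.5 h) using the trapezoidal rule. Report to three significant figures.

AUC = 19.9 mg/L·h

Trapezoidal AUC_0→5.5:
  [0→2]: (0.00+4.48)/2 × 2 = 4.48
  [2→3]: (4.48+4.74)/2 × 1 = 4.61
  [3→5]: (4.74+4.11)/2 × 2 = 8.85
  [5→5.5]: (4.11+3.87)/2 × 0.5 = 1.995
  Sum = 19.935 mg/L·h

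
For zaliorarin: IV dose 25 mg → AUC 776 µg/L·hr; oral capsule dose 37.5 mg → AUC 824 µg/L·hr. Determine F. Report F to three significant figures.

F = (AUC_ev / D_ev) / (AUC_iv / D_iv)
  = (824/37.5) / (776/25)
  = 21.9733 / 31.04 = 0.7079

F = 0.708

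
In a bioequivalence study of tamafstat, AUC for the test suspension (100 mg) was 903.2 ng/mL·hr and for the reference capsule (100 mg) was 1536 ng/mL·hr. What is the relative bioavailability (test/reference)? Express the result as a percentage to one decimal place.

F_rel = 58.8%

F_rel = (AUC_test/D_test) / (AUC_ref/D_ref)
      = (903.2/100) / (1536/100)
      = 9.032 / 15.36 = 0.5880 = 58.80%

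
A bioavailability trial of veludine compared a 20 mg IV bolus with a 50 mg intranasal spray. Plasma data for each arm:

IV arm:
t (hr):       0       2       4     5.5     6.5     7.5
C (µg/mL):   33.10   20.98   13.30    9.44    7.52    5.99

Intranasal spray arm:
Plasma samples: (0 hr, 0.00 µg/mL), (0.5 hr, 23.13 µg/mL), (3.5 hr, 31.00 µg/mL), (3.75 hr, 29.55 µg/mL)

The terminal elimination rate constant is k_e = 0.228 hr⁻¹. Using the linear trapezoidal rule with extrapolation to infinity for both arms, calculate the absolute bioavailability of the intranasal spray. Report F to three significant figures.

F = 0.610

Trapezoidal AUC_0→7.5 (IV):
  [0→2]: (33.10+20.98)/2 × 2 = 54.08
  [2→4]: (20.98+13.30)/2 × 2 = 34.28
  [4→5.5]: (13.30+9.44)/2 × 1.5 = 17.055
  [5.5→6.5]: (9.44+7.52)/2 × 1 = 8.48
  [6.5→7.5]: (7.52+5.99)/2 × 1 = 6.755
  Sum = 120.65 µg/mL·hr
IV tail: 5.99/0.228 = 26.272; AUC_iv,0→∞ = 120.65 + 26.272 = 146.922 µg/mL·hr
Trapezoidal AUC_0→3.75 (intranasal spray):
  [0→0.5]: (0.00+23.13)/2 × 0.5 = 5.7825
  [0.5→3.5]: (23.13+31.00)/2 × 3 = 81.195
  [3.5→3.75]: (31.00+29.55)/2 × 0.25 = 7.56875
  Sum = 94.54625 µg/mL·hr
intranasal spray tail: 29.55/0.228 = 129.605; AUC_ev,0→∞ = 94.54625 + 129.605 = 224.15125 µg/mL·hr
F = (AUC_ev/D_ev)/(AUC_iv/D_iv) = (224.15125/50)/(146.922/20) = 4.483025/7.3461 = 0.6103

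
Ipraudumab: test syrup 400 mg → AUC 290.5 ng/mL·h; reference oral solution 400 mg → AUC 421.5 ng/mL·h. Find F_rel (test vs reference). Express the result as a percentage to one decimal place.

F_rel = (AUC_test/D_test) / (AUC_ref/D_ref)
      = (290.5/400) / (421.5/400)
      = 0.72625 / 1.05375 = 0.6892 = 68.92%

F_rel = 68.9%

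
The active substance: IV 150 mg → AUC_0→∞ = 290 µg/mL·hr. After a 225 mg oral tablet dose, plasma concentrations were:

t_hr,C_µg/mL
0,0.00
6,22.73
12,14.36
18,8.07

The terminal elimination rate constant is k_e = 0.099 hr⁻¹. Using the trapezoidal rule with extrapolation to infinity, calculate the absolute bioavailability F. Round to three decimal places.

Trapezoidal AUC_0→18 (oral tablet):
  [0→6]: (0.00+22.73)/2 × 6 = 68.19
  [6→12]: (22.73+14.36)/2 × 6 = 111.27
  [12→18]: (14.36+8.07)/2 × 6 = 67.29
  Sum = 246.75 µg/mL·hr
Tail: C_last/k_e = 8.07/0.099 = 81.515
AUC_0→∞ (oral tablet) = 246.75 + 81.515 = 328.265 µg/mL·hr
F = (AUC_ev/D_ev)/(AUC_iv/D_iv) = (328.265/225)/(290/150) = 1.45896/1.93333 = 0.7546

F = 0.755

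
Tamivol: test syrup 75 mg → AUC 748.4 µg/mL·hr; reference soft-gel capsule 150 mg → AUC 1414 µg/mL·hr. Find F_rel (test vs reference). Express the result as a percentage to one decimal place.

F_rel = 105.9%

F_rel = (AUC_test/D_test) / (AUC_ref/D_ref)
      = (748.4/75) / (1414/150)
      = 9.97867 / 9.42667 = 1.0586 = 105.86%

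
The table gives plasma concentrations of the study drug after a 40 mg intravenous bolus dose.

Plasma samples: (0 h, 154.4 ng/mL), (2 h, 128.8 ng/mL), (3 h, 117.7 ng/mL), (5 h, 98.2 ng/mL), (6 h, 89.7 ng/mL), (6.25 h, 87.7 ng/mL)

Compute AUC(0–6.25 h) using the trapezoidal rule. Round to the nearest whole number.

Trapezoidal AUC_0→6.25:
  [0→2]: (154.4+128.8)/2 × 2 = 283.2
  [2→3]: (128.8+117.7)/2 × 1 = 123.25
  [3→5]: (117.7+98.2)/2 × 2 = 215.9
  [5→6]: (98.2+89.7)/2 × 1 = 93.95
  [6→6.25]: (89.7+87.7)/2 × 0.25 = 22.175
  Sum = 738.475 ng/mL·h

AUC = 738 ng/mL·h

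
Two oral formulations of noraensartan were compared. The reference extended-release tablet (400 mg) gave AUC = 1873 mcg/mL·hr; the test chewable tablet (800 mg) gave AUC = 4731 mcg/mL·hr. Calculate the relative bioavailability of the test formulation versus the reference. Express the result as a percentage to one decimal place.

F_rel = (AUC_test/D_test) / (AUC_ref/D_ref)
      = (4731/800) / (1873/400)
      = 5.91375 / 4.6825 = 1.2629 = 126.29%

F_rel = 126.3%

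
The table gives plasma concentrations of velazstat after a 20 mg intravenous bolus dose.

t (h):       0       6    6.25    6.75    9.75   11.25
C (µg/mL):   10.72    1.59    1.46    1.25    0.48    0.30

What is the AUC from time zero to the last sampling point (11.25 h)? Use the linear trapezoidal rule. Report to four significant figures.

AUC = 41.17 µg/mL·h

Trapezoidal AUC_0→11.25:
  [0→6]: (10.72+1.59)/2 × 6 = 36.93
  [6→6.25]: (1.59+1.46)/2 × 0.25 = 0.38125
  [6.25→6.75]: (1.46+1.25)/2 × 0.5 = 0.6775
  [6.75→9.75]: (1.25+0.48)/2 × 3 = 2.595
  [9.75→11.25]: (0.48+0.30)/2 × 1.5 = 0.585
  Sum = 41.16875 µg/mL·h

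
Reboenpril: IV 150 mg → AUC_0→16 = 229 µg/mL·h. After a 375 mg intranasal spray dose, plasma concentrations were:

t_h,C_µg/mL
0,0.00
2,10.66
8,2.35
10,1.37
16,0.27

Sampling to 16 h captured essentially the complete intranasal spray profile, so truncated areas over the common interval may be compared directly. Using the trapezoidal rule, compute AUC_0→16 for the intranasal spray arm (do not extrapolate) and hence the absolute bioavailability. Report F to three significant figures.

Trapezoidal AUC_0→16 (intranasal spray):
  [0→2]: (0.00+10.66)/2 × 2 = 10.66
  [2→8]: (10.66+2.35)/2 × 6 = 39.03
  [8→10]: (2.35+1.37)/2 × 2 = 3.72
  [10→16]: (1.37+0.27)/2 × 6 = 4.92
  Sum = 58.33 µg/mL·h
F = (AUC_ev/D_ev)/(AUC_iv/D_iv) = (58.33/375)/(229/150) = 0.155547/1.52667 = 0.1019

F = 0.102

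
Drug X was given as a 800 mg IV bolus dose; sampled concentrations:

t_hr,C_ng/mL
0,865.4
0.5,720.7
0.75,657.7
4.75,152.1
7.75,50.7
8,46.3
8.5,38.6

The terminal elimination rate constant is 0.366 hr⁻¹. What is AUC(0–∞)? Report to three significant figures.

Trapezoidal AUC_0→8.5:
  [0→0.5]: (865.4+720.7)/2 × 0.5 = 396.525
  [0.5→0.75]: (720.7+657.7)/2 × 0.25 = 172.3
  [0.75→4.75]: (657.7+152.1)/2 × 4 = 1619.6
  [4.75→7.75]: (152.1+50.7)/2 × 3 = 304.2
  [7.75→8]: (50.7+46.3)/2 × 0.25 = 12.125
  [8→8.5]: (46.3+38.6)/2 × 0.5 = 21.225
  Sum = 2525.975 ng/mL·hr
Extrapolated tail: C_last / k_e = 38.6 / 0.366 = 105.464
AUC_0→∞ = 2525.975 + 105.464 = 2631.439 ng/mL·hr

AUC = 2630 ng/mL·hr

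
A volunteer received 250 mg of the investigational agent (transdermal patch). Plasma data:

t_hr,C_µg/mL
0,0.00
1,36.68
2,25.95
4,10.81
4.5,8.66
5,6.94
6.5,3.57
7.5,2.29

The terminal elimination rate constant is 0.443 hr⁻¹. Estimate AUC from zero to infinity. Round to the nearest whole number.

AUC = 111 µg/mL·hr

Trapezoidal AUC_0→7.5:
  [0→1]: (0.00+36.68)/2 × 1 = 18.34
  [1→2]: (36.68+25.95)/2 × 1 = 31.315
  [2→4]: (25.95+10.81)/2 × 2 = 36.76
  [4→4.5]: (10.81+8.66)/2 × 0.5 = 4.8675
  [4.5→5]: (8.66+6.94)/2 × 0.5 = 3.9
  [5→6.5]: (6.94+3.57)/2 × 1.5 = 7.8825
  [6.5→7.5]: (3.57+2.29)/2 × 1 = 2.93
  Sum = 105.995 µg/mL·hr
Extrapolated tail: C_last / k_e = 2.29 / 0.443 = 5.169
AUC_0→∞ = 105.995 + 5.169 = 111.164 µg/mL·hr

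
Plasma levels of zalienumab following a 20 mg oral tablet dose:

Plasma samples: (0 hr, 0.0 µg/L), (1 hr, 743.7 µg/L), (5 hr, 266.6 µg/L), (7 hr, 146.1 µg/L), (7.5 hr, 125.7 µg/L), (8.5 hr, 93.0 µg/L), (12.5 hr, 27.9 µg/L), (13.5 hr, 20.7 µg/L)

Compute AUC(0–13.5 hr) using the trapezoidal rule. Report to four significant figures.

Trapezoidal AUC_0→13.5:
  [0→1]: (0.0+743.7)/2 × 1 = 371.85
  [1→5]: (743.7+266.6)/2 × 4 = 2020.6
  [5→7]: (266.6+146.1)/2 × 2 = 412.7
  [7→7.5]: (146.1+125.7)/2 × 0.5 = 67.95
  [7.5→8.5]: (125.7+93.0)/2 × 1 = 109.35
  [8.5→12.5]: (93.0+27.9)/2 × 4 = 241.8
  [12.5→13.5]: (27.9+20.7)/2 × 1 = 24.3
  Sum = 3248.55 µg/L·hr

AUC = 3249 µg/L·hr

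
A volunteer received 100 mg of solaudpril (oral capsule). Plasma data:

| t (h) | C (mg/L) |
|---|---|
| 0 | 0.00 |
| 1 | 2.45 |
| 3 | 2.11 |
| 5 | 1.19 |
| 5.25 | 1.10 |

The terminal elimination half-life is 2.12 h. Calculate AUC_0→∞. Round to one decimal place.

Trapezoidal AUC_0→5.25:
  [0→1]: (0.00+2.45)/2 × 1 = 1.225
  [1→3]: (2.45+2.11)/2 × 2 = 4.56
  [3→5]: (2.11+1.19)/2 × 2 = 3.3
  [5→5.25]: (1.19+1.10)/2 × 0.25 = 0.28625
  Sum = 9.37125 mg/L·h
k_e = ln2 / t½ = 0.693147 / 2.12 = 0.3270 h^-1
Extrapolated tail: C_last / k_e = 1.10 / 0.327 = 3.364
AUC_0→∞ = 9.37125 + 3.364 = 12.73525 mg/L·h

AUC = 12.7 mg/L·h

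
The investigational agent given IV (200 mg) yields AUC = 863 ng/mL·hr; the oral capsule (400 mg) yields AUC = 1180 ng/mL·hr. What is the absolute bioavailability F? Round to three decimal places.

F = (AUC_ev / D_ev) / (AUC_iv / D_iv)
  = (1180/400) / (863/200)
  = 2.95 / 4.315 = 0.6837

F = 0.684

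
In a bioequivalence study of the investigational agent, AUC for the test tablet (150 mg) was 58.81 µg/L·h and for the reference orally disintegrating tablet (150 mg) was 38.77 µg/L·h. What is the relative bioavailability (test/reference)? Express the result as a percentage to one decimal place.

F_rel = 151.7%

F_rel = (AUC_test/D_test) / (AUC_ref/D_ref)
      = (58.81/150) / (38.77/150)
      = 0.392067 / 0.258467 = 1.5169 = 151.69%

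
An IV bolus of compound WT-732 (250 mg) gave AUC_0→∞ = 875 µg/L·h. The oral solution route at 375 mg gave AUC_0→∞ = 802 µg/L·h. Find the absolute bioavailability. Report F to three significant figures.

F = 0.611

F = (AUC_ev / D_ev) / (AUC_iv / D_iv)
  = (802/375) / (875/250)
  = 2.13867 / 3.5 = 0.6110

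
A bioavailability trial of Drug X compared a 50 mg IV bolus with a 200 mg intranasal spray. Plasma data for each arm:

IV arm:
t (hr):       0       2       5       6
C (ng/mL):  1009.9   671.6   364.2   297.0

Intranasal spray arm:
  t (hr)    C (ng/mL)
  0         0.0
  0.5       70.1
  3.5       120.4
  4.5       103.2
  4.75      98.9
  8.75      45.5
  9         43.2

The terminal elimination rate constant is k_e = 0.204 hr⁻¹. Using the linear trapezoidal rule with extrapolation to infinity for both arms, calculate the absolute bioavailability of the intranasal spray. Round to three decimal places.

Trapezoidal AUC_0→6 (IV):
  [0→2]: (1009.9+671.6)/2 × 2 = 1681.5
  [2→5]: (671.6+364.2)/2 × 3 = 1553.7
  [5→6]: (364.2+297.0)/2 × 1 = 330.6
  Sum = 3565.8 ng/mL·hr
IV tail: 297.0/0.204 = 1455.882; AUC_iv,0→∞ = 3565.8 + 1455.882 = 5021.682 ng/mL·hr
Trapezoidal AUC_0→9 (intranasal spray):
  [0→0.5]: (0.0+70.1)/2 × 0.5 = 17.525
  [0.5→3.5]: (70.1+120.4)/2 × 3 = 285.75
  [3.5→4.5]: (120.4+103.2)/2 × 1 = 111.8
  [4.5→4.75]: (103.2+98.9)/2 × 0.25 = 25.2625
  [4.75→8.75]: (98.9+45.5)/2 × 4 = 288.8
  [8.75→9]: (45.5+43.2)/2 × 0.25 = 11.0875
  Sum = 740.225 ng/mL·hr
intranasal spray tail: 43.2/0.204 = 211.765; AUC_ev,0→∞ = 740.225 + 211.765 = 951.99 ng/mL·hr
F = (AUC_ev/D_ev)/(AUC_iv/D_iv) = (951.99/200)/(5021.682/50) = 4.75995/100.43364 = 0.0474

F = 0.047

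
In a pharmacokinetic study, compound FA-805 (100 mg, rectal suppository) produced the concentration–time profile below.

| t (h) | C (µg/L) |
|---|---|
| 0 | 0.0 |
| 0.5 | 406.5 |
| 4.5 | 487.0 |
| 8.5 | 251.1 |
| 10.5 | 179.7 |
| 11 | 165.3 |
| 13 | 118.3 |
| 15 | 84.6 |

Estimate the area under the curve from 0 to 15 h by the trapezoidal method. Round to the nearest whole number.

Trapezoidal AUC_0→15:
  [0→0.5]: (0.0+406.5)/2 × 0.5 = 101.625
  [0.5→4.5]: (406.5+487.0)/2 × 4 = 1787.0
  [4.5→8.5]: (487.0+251.1)/2 × 4 = 1476.2
  [8.5→10.5]: (251.1+179.7)/2 × 2 = 430.8
  [10.5→11]: (179.7+165.3)/2 × 0.5 = 86.25
  [11→13]: (165.3+118.3)/2 × 2 = 283.6
  [13→15]: (118.3+84.6)/2 × 2 = 202.9
  Sum = 4368.375 µg/L·h

AUC = 4368 µg/L·h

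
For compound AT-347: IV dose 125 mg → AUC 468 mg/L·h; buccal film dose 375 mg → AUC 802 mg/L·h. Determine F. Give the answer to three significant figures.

F = 0.571

F = (AUC_ev / D_ev) / (AUC_iv / D_iv)
  = (802/375) / (468/125)
  = 2.13867 / 3.744 = 0.5712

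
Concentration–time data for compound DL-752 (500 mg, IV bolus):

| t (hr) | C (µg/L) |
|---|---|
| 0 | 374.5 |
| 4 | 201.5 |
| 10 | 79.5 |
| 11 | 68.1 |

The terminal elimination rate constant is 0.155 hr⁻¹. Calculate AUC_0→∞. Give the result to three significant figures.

AUC = 2510 µg/L·hr

Trapezoidal AUC_0→11:
  [0→4]: (374.5+201.5)/2 × 4 = 1152.0
  [4→10]: (201.5+79.5)/2 × 6 = 843.0
  [10→11]: (79.5+68.1)/2 × 1 = 73.8
  Sum = 2068.8 µg/L·hr
Extrapolated tail: C_last / k_e = 68.1 / 0.155 = 439.355
AUC_0→∞ = 2068.8 + 439.355 = 2508.155 µg/L·hr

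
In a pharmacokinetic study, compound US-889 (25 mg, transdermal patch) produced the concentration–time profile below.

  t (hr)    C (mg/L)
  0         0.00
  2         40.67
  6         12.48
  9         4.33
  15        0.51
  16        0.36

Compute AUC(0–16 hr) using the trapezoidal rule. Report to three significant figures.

Trapezoidal AUC_0→16:
  [0→2]: (0.00+40.67)/2 × 2 = 40.67
  [2→6]: (40.67+12.48)/2 × 4 = 106.3
  [6→9]: (12.48+4.33)/2 × 3 = 25.215
  [9→15]: (4.33+0.51)/2 × 6 = 14.52
  [15→16]: (0.51+0.36)/2 × 1 = 0.435
  Sum = 187.14 mg/L·hr

AUC = 187 mg/L·hr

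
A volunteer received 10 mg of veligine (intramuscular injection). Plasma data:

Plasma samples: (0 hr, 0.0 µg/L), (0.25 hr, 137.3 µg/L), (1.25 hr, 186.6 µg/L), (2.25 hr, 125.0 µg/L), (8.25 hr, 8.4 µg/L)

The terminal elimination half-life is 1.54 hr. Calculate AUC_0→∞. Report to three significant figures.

Trapezoidal AUC_0→8.25:
  [0→0.25]: (0.0+137.3)/2 × 0.25 = 17.1625
  [0.25→1.25]: (137.3+186.6)/2 × 1 = 161.95
  [1.25→2.25]: (186.6+125.0)/2 × 1 = 155.8
  [2.25→8.25]: (125.0+8.4)/2 × 6 = 400.2
  Sum = 735.1125 µg/L·hr
k_e = ln2 / t½ = 0.693147 / 1.54 = 0.4501 hr^-1
Extrapolated tail: C_last / k_e = 8.4 / 0.4501 = 18.663
AUC_0→∞ = 735.1125 + 18.663 = 753.7755 µg/L·hr

AUC = 754 µg/L·hr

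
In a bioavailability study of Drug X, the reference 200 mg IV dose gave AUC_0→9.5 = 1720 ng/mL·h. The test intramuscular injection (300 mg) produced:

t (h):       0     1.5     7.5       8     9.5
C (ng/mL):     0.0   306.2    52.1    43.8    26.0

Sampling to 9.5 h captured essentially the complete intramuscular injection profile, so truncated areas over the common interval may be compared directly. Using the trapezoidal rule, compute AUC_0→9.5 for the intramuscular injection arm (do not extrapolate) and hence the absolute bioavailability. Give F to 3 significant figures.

Trapezoidal AUC_0→9.5 (intramuscular injection):
  [0→1.5]: (0.0+306.2)/2 × 1.5 = 229.65
  [1.5→7.5]: (306.2+52.1)/2 × 6 = 1074.9
  [7.5→8]: (52.1+43.8)/2 × 0.5 = 23.975
  [8→9.5]: (43.8+26.0)/2 × 1.5 = 52.35
  Sum = 1380.875 ng/mL·h
F = (AUC_ev/D_ev)/(AUC_iv/D_iv) = (1380.875/300)/(1720/200) = 4.60292/8.6 = 0.5352

F = 0.535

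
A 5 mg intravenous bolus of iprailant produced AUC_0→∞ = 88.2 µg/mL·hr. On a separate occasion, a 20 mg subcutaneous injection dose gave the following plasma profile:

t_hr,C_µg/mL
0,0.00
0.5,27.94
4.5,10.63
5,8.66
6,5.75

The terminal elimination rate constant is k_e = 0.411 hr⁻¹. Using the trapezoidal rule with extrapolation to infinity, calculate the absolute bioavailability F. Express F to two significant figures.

Trapezoidal AUC_0→6 (subcutaneous injection):
  [0→0.5]: (0.00+27.94)/2 × 0.5 = 6.985
  [0.5→4.5]: (27.94+10.63)/2 × 4 = 77.14
  [4.5→5]: (10.63+8.66)/2 × 0.5 = 4.8225
  [5→6]: (8.66+5.75)/2 × 1 = 7.205
  Sum = 96.1525 µg/mL·hr
Tail: C_last/k_e = 5.75/0.411 = 13.990
AUC_0→∞ (subcutaneous injection) = 96.1525 + 13.990 = 110.1425 µg/mL·hr
F = (AUC_ev/D_ev)/(AUC_iv/D_iv) = (110.1425/20)/(88.2/5) = 5.507125/17.64 = 0.3122

F = 0.31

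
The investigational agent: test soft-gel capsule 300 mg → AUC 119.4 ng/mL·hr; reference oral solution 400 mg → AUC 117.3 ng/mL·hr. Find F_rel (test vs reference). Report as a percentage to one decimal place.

F_rel = (AUC_test/D_test) / (AUC_ref/D_ref)
      = (119.4/300) / (117.3/400)
      = 0.398 / 0.29325 = 1.3572 = 135.72%

F_rel = 135.7%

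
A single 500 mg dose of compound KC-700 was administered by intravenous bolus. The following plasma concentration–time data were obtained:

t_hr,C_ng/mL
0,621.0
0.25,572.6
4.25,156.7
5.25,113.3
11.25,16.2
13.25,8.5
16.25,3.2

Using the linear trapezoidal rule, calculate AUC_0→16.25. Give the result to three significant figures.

Trapezoidal AUC_0→16.25:
  [0→0.25]: (621.0+572.6)/2 × 0.25 = 149.2
  [0.25→4.25]: (572.6+156.7)/2 × 4 = 1458.6
  [4.25→5.25]: (156.7+113.3)/2 × 1 = 135.0
  [5.25→11.25]: (113.3+16.2)/2 × 6 = 388.5
  [11.25→13.25]: (16.2+8.5)/2 × 2 = 24.7
  [13.25→16.25]: (8.5+3.2)/2 × 3 = 17.55
  Sum = 2173.55 ng/mL·hr

AUC = 2170 ng/mL·hr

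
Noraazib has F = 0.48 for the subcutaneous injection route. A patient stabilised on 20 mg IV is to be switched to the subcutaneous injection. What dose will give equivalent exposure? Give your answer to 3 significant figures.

D_subcutaneous = 41.7 mg

For equal systemic exposure: F × D_ev = D_iv
D_ev = D_iv / F = 20 / 0.48 = 41.6667 mg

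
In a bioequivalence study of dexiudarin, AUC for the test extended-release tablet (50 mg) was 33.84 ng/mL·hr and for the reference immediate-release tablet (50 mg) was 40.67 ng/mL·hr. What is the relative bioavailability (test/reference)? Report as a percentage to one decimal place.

F_rel = 83.2%

F_rel = (AUC_test/D_test) / (AUC_ref/D_ref)
      = (33.84/50) / (40.67/50)
      = 0.6768 / 0.8134 = 0.8321 = 83.21%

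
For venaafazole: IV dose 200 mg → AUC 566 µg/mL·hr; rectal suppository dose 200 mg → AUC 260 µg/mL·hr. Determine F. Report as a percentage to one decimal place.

F = 45.9%

F = (AUC_ev / D_ev) / (AUC_iv / D_iv)
  = (260/200) / (566/200)
  = 1.3 / 2.83 = 0.4594
  = 45.94%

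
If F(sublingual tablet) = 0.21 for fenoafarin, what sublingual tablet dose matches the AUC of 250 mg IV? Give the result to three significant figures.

D_sublingual = 1190 mg

For equal systemic exposure: F × D_ev = D_iv
D_ev = D_iv / F = 250 / 0.21 = 1190.48 mg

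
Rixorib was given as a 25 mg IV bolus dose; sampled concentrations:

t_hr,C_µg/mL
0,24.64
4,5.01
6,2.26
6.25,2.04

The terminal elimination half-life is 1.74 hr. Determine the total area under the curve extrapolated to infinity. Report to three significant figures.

AUC = 72.2 µg/mL·hr

Trapezoidal AUC_0→6.25:
  [0→4]: (24.64+5.01)/2 × 4 = 59.3
  [4→6]: (5.01+2.26)/2 × 2 = 7.27
  [6→6.25]: (2.26+2.04)/2 × 0.25 = 0.5375
  Sum = 67.1075 µg/mL·hr
k_e = ln2 / t½ = 0.693147 / 1.74 = 0.3984 hr^-1
Extrapolated tail: C_last / k_e = 2.04 / 0.3984 = 5.120
AUC_0→∞ = 67.1075 + 5.120 = 72.2275 µg/mL·hr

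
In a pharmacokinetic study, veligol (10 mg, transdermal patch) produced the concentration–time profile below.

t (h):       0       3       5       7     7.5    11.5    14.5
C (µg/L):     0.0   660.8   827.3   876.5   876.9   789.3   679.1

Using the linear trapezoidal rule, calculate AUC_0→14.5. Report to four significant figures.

Trapezoidal AUC_0→14.5:
  [0→3]: (0.0+660.8)/2 × 3 = 991.2
  [3→5]: (660.8+827.3)/2 × 2 = 1488.1
  [5→7]: (827.3+876.5)/2 × 2 = 1703.8
  [7→7.5]: (876.5+876.9)/2 × 0.5 = 438.35
  [7.5→11.5]: (876.9+789.3)/2 × 4 = 3332.4
  [11.5→14.5]: (789.3+679.1)/2 × 3 = 2202.6
  Sum = 10156.45 µg/L·h

AUC = 10160 µg/L·h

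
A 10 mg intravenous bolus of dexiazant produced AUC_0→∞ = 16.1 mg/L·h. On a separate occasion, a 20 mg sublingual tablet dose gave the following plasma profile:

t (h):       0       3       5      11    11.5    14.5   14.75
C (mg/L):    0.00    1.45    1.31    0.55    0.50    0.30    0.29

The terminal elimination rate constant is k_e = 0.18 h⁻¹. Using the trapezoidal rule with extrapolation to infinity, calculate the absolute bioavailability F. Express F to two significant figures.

Trapezoidal AUC_0→14.75 (sublingual tablet):
  [0→3]: (0.00+1.45)/2 × 3 = 2.175
  [3→5]: (1.45+1.31)/2 × 2 = 2.76
  [5→11]: (1.31+0.55)/2 × 6 = 5.58
  [11→11.5]: (0.55+0.50)/2 × 0.5 = 0.2625
  [11.5→14.5]: (0.50+0.30)/2 × 3 = 1.2
  [14.5→14.75]: (0.30+0.29)/2 × 0.25 = 0.07375
  Sum = 12.05125 mg/L·h
Tail: C_last/k_e = 0.29/0.18 = 1.611
AUC_0→∞ (sublingual tablet) = 12.05125 + 1.611 = 13.66225 mg/L·h
F = (AUC_ev/D_ev)/(AUC_iv/D_iv) = (13.66225/20)/(16.1/10) = 0.6831125/1.61 = 0.4243

F = 0.42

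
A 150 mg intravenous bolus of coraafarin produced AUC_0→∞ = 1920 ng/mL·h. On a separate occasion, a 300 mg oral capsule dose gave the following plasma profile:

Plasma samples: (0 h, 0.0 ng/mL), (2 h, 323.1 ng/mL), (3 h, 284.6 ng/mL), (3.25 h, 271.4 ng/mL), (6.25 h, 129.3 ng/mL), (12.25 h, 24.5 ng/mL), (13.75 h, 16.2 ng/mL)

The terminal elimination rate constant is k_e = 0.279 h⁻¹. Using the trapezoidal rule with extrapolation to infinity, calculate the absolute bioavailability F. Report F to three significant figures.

Trapezoidal AUC_0→13.75 (oral capsule):
  [0→2]: (0.0+323.1)/2 × 2 = 323.1
  [2→3]: (323.1+284.6)/2 × 1 = 303.85
  [3→3.25]: (284.6+271.4)/2 × 0.25 = 69.5
  [3.25→6.25]: (271.4+129.3)/2 × 3 = 601.05
  [6.25→12.25]: (129.3+24.5)/2 × 6 = 461.4
  [12.25→13.75]: (24.5+16.2)/2 × 1.5 = 30.525
  Sum = 1789.425 ng/mL·h
Tail: C_last/k_e = 16.2/0.279 = 58.065
AUC_0→∞ (oral capsule) = 1789.425 + 58.065 = 1847.49 ng/mL·h
F = (AUC_ev/D_ev)/(AUC_iv/D_iv) = (1847.49/300)/(1920/150) = 6.1583/12.8 = 0.4811

F = 0.481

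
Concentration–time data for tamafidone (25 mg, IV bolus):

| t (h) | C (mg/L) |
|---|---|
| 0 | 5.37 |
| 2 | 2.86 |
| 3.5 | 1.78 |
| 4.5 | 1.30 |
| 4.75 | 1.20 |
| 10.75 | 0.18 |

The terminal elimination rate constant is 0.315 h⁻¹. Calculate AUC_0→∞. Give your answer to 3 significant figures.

AUC = 18.3 mg/L·h

Trapezoidal AUC_0→10.75:
  [0→2]: (5.37+2.86)/2 × 2 = 8.23
  [2→3.5]: (2.86+1.78)/2 × 1.5 = 3.48
  [3.5→4.5]: (1.78+1.30)/2 × 1 = 1.54
  [4.5→4.75]: (1.30+1.20)/2 × 0.25 = 0.3125
  [4.75→10.75]: (1.20+0.18)/2 × 6 = 4.14
  Sum = 17.7025 mg/L·h
Extrapolated tail: C_last / k_e = 0.18 / 0.315 = 0.571
AUC_0→∞ = 17.7025 + 0.571 = 18.2735 mg/L·h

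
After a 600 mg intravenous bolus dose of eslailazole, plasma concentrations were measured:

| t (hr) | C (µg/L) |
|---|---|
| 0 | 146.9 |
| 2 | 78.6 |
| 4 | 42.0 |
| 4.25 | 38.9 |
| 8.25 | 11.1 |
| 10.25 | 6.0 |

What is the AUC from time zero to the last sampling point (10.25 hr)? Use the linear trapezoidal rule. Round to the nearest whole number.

Trapezoidal AUC_0→10.25:
  [0→2]: (146.9+78.6)/2 × 2 = 225.5
  [2→4]: (78.6+42.0)/2 × 2 = 120.6
  [4→4.25]: (42.0+38.9)/2 × 0.25 = 10.1125
  [4.25→8.25]: (38.9+11.1)/2 × 4 = 100.0
  [8.25→10.25]: (11.1+6.0)/2 × 2 = 17.1
  Sum = 473.3125 µg/L·hr

AUC = 473 µg/L·hr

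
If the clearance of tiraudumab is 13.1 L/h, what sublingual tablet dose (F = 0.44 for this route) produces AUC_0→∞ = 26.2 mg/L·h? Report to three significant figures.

Dose = CL × AUC_0→∞ / F
     = 13.1 × 26.2 / 0.44 = 780.045 mg

Dose = 780 mg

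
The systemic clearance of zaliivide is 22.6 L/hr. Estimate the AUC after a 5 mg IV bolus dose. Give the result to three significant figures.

AUC_0→∞ = Dose_iv / CL
        = 5 / 22.6 = 0.221239 mg/L·hr

AUC = 0.221 mg/L·hr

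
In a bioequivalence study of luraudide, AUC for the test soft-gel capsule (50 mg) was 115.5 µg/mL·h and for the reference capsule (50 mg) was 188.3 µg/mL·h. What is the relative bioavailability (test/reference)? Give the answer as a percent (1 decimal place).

F_rel = 61.3%

F_rel = (AUC_test/D_test) / (AUC_ref/D_ref)
      = (115.5/50) / (188.3/50)
      = 2.31 / 3.766 = 0.6134 = 61.34%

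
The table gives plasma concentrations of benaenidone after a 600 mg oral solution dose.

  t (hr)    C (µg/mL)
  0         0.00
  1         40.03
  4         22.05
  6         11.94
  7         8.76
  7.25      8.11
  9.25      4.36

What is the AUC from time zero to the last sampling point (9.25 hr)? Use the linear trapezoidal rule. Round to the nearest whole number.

Trapezoidal AUC_0→9.25:
  [0→1]: (0.00+40.03)/2 × 1 = 20.015
  [1→4]: (40.03+22.05)/2 × 3 = 93.12
  [4→6]: (22.05+11.94)/2 × 2 = 33.99
  [6→7]: (11.94+8.76)/2 × 1 = 10.35
  [7→7.25]: (8.76+8.11)/2 × 0.25 = 2.10875
  [7.25→9.25]: (8.11+4.36)/2 × 2 = 12.47
  Sum = 172.05375 µg/mL·hr

AUC = 172 µg/mL·hr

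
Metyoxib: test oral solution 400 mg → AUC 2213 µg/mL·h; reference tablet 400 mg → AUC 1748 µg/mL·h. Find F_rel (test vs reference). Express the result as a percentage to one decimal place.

F_rel = 126.6%

F_rel = (AUC_test/D_test) / (AUC_ref/D_ref)
      = (2213/400) / (1748/400)
      = 5.5325 / 4.37 = 1.2660 = 126.60%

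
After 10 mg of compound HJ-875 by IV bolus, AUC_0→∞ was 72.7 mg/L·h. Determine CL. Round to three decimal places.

CL = Dose_iv / AUC_0→∞
   = 10 / 72.7 = 0.137552 L/h

CL = 0.138 L/h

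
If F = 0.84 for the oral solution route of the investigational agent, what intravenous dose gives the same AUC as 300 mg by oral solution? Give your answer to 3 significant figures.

Systemic exposure from an extravascular dose = F × D_ev, so the equivalent IV dose is F × D_ev.
D_iv = F × D_ev = 0.84 × 300 = 252 mg

D_iv = 252 mg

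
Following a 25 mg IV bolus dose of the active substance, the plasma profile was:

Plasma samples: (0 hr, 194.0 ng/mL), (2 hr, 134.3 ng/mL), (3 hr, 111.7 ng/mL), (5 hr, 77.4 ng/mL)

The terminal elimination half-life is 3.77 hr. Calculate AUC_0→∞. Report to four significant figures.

Trapezoidal AUC_0→5:
  [0→2]: (194.0+134.3)/2 × 2 = 328.3
  [2→3]: (134.3+111.7)/2 × 1 = 123.0
  [3→5]: (111.7+77.4)/2 × 2 = 189.1
  Sum = 640.4 ng/mL·hr
k_e = ln2 / t½ = 0.693147 / 3.77 = 0.1839 hr^-1
Extrapolated tail: C_last / k_e = 77.4 / 0.1839 = 420.881
AUC_0→∞ = 640.4 + 420.881 = 1061.281 ng/mL·hr

AUC = 1061 ng/mL·hr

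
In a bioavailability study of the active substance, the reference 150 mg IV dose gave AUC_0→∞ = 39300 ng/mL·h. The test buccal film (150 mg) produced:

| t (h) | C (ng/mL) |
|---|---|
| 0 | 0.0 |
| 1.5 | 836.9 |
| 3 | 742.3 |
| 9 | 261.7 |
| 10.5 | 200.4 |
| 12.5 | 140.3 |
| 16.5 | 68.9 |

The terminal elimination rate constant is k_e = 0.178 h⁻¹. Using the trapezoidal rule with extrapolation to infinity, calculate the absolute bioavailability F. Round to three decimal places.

F = 0.161

Trapezoidal AUC_0→16.5 (buccal film):
  [0→1.5]: (0.0+836.9)/2 × 1.5 = 627.675
  [1.5→3]: (836.9+742.3)/2 × 1.5 = 1184.4
  [3→9]: (742.3+261.7)/2 × 6 = 3012.0
  [9→10.5]: (261.7+200.4)/2 × 1.5 = 346.575
  [10.5→12.5]: (200.4+140.3)/2 × 2 = 340.7
  [12.5→16.5]: (140.3+68.9)/2 × 4 = 418.4
  Sum = 5929.75 ng/mL·h
Tail: C_last/k_e = 68.9/0.178 = 387.079
AUC_0→∞ (buccal film) = 5929.75 + 387.079 = 6316.829 ng/mL·h
F = (AUC_ev/D_ev)/(AUC_iv/D_iv) = (6316.829/150)/(39300/150) = 42.1122/262 = 0.1607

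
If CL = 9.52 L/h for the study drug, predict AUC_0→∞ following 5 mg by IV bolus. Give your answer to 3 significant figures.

AUC = 0.525 mg/L·h

AUC_0→∞ = Dose_iv / CL
        = 5 / 9.52 = 0.52521 mg/L·h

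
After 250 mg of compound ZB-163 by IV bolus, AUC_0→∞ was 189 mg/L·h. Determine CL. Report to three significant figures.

CL = Dose_iv / AUC_0→∞
   = 250 / 189 = 1.32275 L/h

CL = 1.32 L/h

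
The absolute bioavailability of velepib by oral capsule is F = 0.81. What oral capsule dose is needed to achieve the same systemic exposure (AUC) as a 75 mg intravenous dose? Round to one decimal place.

For equal systemic exposure: F × D_ev = D_iv
D_ev = D_iv / F = 75 / 0.81 = 92.5926 mg

D_oral = 92.6 mg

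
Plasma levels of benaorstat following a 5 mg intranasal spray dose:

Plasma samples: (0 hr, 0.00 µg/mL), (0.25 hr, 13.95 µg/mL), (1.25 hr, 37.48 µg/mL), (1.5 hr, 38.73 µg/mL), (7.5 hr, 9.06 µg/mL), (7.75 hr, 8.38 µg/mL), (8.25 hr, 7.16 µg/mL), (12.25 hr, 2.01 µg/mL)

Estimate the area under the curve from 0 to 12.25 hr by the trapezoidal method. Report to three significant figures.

Trapezoidal AUC_0→12.25:
  [0→0.25]: (0.00+13.95)/2 × 0.25 = 1.74375
  [0.25→1.25]: (13.95+37.48)/2 × 1 = 25.715
  [1.25→1.5]: (37.48+38.73)/2 × 0.25 = 9.52625
  [1.5→7.5]: (38.73+9.06)/2 × 6 = 143.37
  [7.5→7.75]: (9.06+8.38)/2 × 0.25 = 2.18
  [7.75→8.25]: (8.38+7.16)/2 × 0.5 = 3.885
  [8.25→12.25]: (7.16+2.01)/2 × 4 = 18.34
  Sum = 204.76 µg/mL·hr

AUC = 205 µg/mL·hr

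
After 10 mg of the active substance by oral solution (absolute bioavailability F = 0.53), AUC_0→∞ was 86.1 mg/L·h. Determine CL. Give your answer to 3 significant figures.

CL = 0.0616 L/h

CL = F × Dose / AUC_0→∞
   = 0.53 × 10 / 86.1 = 0.0615563 L/h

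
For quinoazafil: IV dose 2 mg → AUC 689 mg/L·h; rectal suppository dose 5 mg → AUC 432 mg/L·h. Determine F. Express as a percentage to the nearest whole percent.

F = (AUC_ev / D_ev) / (AUC_iv / D_iv)
  = (432/5) / (689/2)
  = 86.4 / 344.5 = 0.2508
  = 25.08%

F = 25%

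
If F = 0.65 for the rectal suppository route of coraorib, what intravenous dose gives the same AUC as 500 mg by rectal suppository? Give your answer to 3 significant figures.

Systemic exposure from an extravascular dose = F × D_ev, so the equivalent IV dose is F × D_ev.
D_iv = F × D_ev = 0.65 × 500 = 325 mg

D_iv = 325 mg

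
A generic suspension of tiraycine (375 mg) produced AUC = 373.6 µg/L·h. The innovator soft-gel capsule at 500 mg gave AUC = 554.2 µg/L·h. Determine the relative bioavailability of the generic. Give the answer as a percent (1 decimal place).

F_rel = (AUC_test/D_test) / (AUC_ref/D_ref)
      = (373.6/375) / (554.2/500)
      = 0.996267 / 1.1084 = 0.8988 = 89.88%

F_rel = 89.9%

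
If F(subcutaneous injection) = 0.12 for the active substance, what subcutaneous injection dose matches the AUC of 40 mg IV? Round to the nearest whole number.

D_subcutaneous = 333 mg

For equal systemic exposure: F × D_ev = D_iv
D_ev = D_iv / F = 40 / 0.12 = 333.333 mg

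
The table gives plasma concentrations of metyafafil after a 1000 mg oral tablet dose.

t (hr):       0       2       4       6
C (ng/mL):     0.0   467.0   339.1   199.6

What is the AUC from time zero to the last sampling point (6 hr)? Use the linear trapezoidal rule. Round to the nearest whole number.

AUC = 1812 ng/mL·hr

Trapezoidal AUC_0→6:
  [0→2]: (0.0+467.0)/2 × 2 = 467.0
  [2→4]: (467.0+339.1)/2 × 2 = 806.1
  [4→6]: (339.1+199.6)/2 × 2 = 538.7
  Sum = 1811.8 ng/mL·hr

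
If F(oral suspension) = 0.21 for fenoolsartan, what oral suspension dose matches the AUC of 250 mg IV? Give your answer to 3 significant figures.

For equal systemic exposure: F × D_ev = D_iv
D_ev = D_iv / F = 250 / 0.21 = 1190.48 mg

D_oral = 1190 mg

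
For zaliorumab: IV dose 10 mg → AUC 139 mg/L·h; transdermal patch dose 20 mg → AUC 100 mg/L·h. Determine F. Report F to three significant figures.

F = 0.360

F = (AUC_ev / D_ev) / (AUC_iv / D_iv)
  = (100/20) / (139/10)
  = 5 / 13.9 = 0.3597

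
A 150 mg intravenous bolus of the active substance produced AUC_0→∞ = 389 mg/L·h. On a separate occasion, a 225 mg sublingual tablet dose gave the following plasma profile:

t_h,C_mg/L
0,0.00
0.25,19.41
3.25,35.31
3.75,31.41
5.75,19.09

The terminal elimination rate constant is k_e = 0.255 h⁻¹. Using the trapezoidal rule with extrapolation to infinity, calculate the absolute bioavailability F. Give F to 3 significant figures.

Trapezoidal AUC_0→5.75 (sublingual tablet):
  [0→0.25]: (0.00+19.41)/2 × 0.25 = 2.42625
  [0.25→3.25]: (19.41+35.31)/2 × 3 = 82.08
  [3.25→3.75]: (35.31+31.41)/2 × 0.5 = 16.68
  [3.75→5.75]: (31.41+19.09)/2 × 2 = 50.5
  Sum = 151.68625 mg/L·h
Tail: C_last/k_e = 19.09/0.255 = 74.863
AUC_0→∞ (sublingual tablet) = 151.68625 + 74.863 = 226.54925 mg/L·h
F = (AUC_ev/D_ev)/(AUC_iv/D_iv) = (226.54925/225)/(389/150) = 1.00689/2.59333 = 0.3883

F = 0.388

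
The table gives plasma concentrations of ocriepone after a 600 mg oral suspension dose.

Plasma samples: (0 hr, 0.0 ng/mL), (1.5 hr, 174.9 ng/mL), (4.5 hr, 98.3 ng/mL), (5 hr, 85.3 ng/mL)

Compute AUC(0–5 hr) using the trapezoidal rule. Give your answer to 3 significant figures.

AUC = 587 ng/mL·hr

Trapezoidal AUC_0→5:
  [0→1.5]: (0.0+174.9)/2 × 1.5 = 131.175
  [1.5→4.5]: (174.9+98.3)/2 × 3 = 409.8
  [4.5→5]: (98.3+85.3)/2 × 0.5 = 45.9
  Sum = 586.875 ng/mL·hr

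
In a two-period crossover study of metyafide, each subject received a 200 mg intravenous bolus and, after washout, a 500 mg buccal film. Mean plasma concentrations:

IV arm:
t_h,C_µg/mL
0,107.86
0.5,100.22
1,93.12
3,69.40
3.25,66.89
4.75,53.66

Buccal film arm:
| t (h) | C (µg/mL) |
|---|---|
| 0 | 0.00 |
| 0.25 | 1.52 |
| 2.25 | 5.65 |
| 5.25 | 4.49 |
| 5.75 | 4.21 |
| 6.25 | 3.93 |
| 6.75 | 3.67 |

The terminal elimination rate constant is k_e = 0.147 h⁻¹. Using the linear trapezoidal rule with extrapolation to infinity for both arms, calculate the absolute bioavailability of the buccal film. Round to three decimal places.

Trapezoidal AUC_0→4.75 (IV):
  [0→0.5]: (107.86+100.22)/2 × 0.5 = 52.02
  [0.5→1]: (100.22+93.12)/2 × 0.5 = 48.335
  [1→3]: (93.12+69.40)/2 × 2 = 162.52
  [3→3.25]: (69.40+66.89)/2 × 0.25 = 17.03625
  [3.25→4.75]: (66.89+53.66)/2 × 1.5 = 90.4125
  Sum = 370.32375 µg/mL·h
IV tail: 53.66/0.147 = 365.034; AUC_iv,0→∞ = 370.32375 + 365.034 = 735.35775 µg/mL·h
Trapezoidal AUC_0→6.75 (buccal film):
  [0→0.25]: (0.00+1.52)/2 × 0.25 = 0.19
  [0.25→2.25]: (1.52+5.65)/2 × 2 = 7.17
  [2.25→5.25]: (5.65+4.49)/2 × 3 = 15.21
  [5.25→5.75]: (4.49+4.21)/2 × 0.5 = 2.175
  [5.75→6.25]: (4.21+3.93)/2 × 0.5 = 2.035
  [6.25→6.75]: (3.93+3.67)/2 × 0.5 = 1.9
  Sum = 28.68 µg/mL·h
buccal film tail: 3.67/0.147 = 24.966; AUC_ev,0→∞ = 28.68 + 24.966 = 53.646 µg/mL·h
F = (AUC_ev/D_ev)/(AUC_iv/D_iv) = (53.646/500)/(735.35775/200) = 0.107292/3.67679 = 0.0292

F = 0.029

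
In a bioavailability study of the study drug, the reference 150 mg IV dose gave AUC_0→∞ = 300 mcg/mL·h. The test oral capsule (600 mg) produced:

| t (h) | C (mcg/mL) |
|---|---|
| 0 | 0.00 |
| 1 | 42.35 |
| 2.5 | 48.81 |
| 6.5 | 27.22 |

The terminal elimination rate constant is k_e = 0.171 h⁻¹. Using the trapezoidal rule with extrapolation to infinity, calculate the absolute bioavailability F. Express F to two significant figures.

Trapezoidal AUC_0→6.5 (oral capsule):
  [0→1]: (0.00+42.35)/2 × 1 = 21.175
  [1→2.5]: (42.35+48.81)/2 × 1.5 = 68.37
  [2.5→6.5]: (48.81+27.22)/2 × 4 = 152.06
  Sum = 241.605 mcg/mL·h
Tail: C_last/k_e = 27.22/0.171 = 159.181
AUC_0→∞ (oral capsule) = 241.605 + 159.181 = 400.786 mcg/mL·h
F = (AUC_ev/D_ev)/(AUC_iv/D_iv) = (400.786/600)/(300/150) = 0.667977/2 = 0.3340

F = 0.33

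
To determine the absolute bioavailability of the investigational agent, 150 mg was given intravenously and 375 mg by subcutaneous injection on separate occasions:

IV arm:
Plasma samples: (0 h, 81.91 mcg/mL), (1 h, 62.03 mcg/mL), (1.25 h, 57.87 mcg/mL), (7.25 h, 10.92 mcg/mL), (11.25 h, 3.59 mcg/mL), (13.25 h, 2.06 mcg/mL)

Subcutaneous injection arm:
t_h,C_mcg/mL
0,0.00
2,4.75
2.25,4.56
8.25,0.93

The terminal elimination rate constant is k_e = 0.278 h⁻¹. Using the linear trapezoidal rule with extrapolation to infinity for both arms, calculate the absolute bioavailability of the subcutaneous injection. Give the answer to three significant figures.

F = 0.0307

Trapezoidal AUC_0→13.25 (IV):
  [0→1]: (81.91+62.03)/2 × 1 = 71.97
  [1→1.25]: (62.03+57.87)/2 × 0.25 = 14.9875
  [1.25→7.25]: (57.87+10.92)/2 × 6 = 206.37
  [7.25→11.25]: (10.92+3.59)/2 × 4 = 29.02
  [11.25→13.25]: (3.59+2.06)/2 × 2 = 5.65
  Sum = 327.9975 mcg/mL·h
IV tail: 2.06/0.278 = 7.410; AUC_iv,0→∞ = 327.9975 + 7.410 = 335.4075 mcg/mL·h
Trapezoidal AUC_0→8.25 (subcutaneous injection):
  [0→2]: (0.00+4.75)/2 × 2 = 4.75
  [2→2.25]: (4.75+4.56)/2 × 0.25 = 1.16375
  [2.25→8.25]: (4.56+0.93)/2 × 6 = 16.47
  Sum = 22.38375 mcg/mL·h
subcutaneous injection tail: 0.93/0.278 = 3.345; AUC_ev,0→∞ = 22.38375 + 3.345 = 25.72875 mcg/mL·h
F = (AUC_ev/D_ev)/(AUC_iv/D_iv) = (25.72875/375)/(335.4075/150) = 0.06861/2.23605 = 0.0307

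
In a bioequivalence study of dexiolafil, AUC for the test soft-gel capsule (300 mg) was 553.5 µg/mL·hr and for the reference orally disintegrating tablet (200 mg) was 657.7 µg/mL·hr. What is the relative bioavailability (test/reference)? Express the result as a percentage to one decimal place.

F_rel = 56.1%

F_rel = (AUC_test/D_test) / (AUC_ref/D_ref)
      = (553.5/300) / (657.7/200)
      = 1.845 / 3.2885 = 0.5610 = 56.10%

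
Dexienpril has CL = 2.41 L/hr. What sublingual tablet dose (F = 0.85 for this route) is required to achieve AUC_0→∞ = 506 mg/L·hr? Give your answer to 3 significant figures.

Dose = CL × AUC_0→∞ / F
     = 2.41 × 506 / 0.85 = 1434.66 mg

Dose = 1430 mg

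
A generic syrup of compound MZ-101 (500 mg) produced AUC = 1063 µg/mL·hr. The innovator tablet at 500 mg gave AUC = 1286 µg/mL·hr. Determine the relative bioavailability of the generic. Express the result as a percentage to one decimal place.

F_rel = (AUC_test/D_test) / (AUC_ref/D_ref)
      = (1063/500) / (1286/500)
      = 2.126 / 2.572 = 0.8266 = 82.66%

F_rel = 82.7%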